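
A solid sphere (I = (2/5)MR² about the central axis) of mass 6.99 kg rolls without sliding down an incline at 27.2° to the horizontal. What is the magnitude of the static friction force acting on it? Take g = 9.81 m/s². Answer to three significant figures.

For this body I = (2/5)MR², i.e. k = I/(MR²) = 0.4.
Newton's second law down the slope: Mg sinθ − f = Ma. The torque equation fR = Iα (with α = a/R) gives f = kMa.
Combining, a = g sinθ/(1+k) and f = kMa = kMg sinθ/(1+k).
f = 0.4 × 6.99 × 9.81 × sin27.2° / 1.4 ≈ 8.96 N.

f ≈ 8.96 N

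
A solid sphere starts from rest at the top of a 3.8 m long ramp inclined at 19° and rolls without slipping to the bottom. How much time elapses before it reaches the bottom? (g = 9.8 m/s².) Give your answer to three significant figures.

The moment of inertia is (2/5)MR², giving k ≡ I/(MR²) = 0.4.
Along the incline Mg sinθ − f = Ma, and torque about the center fR = Iα = kMR²(a/R) gives f = kMa.
Hence a = g sinθ/(1+k) = 9.8×sin19°/1.4 = 2.279 m/s².
Starting from rest, L = ½at², so t = √(2L/a) = √(2×3.8/2.279) ≈ 1.83 s.

t ≈ 1.83 s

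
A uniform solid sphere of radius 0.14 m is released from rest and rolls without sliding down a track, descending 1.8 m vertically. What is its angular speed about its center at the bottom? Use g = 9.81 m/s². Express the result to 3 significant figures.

With I = (2/5)MR², the ratio k = I/(MR²) is 0.4.
The rolling condition ω = v/R makes the rotational term ½I(v/R)² = ½kMv², so KE_total = ½(1+k)Mv² = (7/10)Mv².
Energy conservation Mgh = ½(1+k)Mv² gives v = √(2gh/(1+k)) = √(2 × 9.81 × 1.8 / 1.4) = 5.023 m/s.
The angular speed follows from ω = v/R = 5.023/0.14 ≈ 35.9 rad/s.

ω ≈ 35.9 rad/s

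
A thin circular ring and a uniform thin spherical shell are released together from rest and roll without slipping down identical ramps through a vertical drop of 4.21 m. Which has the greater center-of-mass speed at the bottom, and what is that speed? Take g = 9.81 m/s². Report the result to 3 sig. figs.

the uniform thin spherical shell, at v ≈ 7.04 m/s

For rolling without slipping, Mgh = ½(1+k)Mv² where k = I/(MR²), so v = √(2gh/(1+k)).
Thin circular ring: k = 1, giving v = √(2×9.81×4.21/2) = 6.427 m/s.
Uniform thin spherical shell: k = 2/3, giving v = √(2×9.81×4.21/1.667) = 7.04 m/s.
The smaller k wins: the uniform thin spherical shell, at ≈ 7.04 m/s.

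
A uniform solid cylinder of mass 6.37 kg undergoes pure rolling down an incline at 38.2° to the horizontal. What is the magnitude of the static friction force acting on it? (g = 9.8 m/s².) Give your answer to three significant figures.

f ≈ 12.9 N

The moment of inertia is (1/2)MR², giving k ≡ I/(MR²) = 0.5.
Along the incline Mg sinθ − f = Ma, and torque about the center fR = Iα = kMR²(a/R) gives f = kMa.
Combining, a = g sinθ/(1+k) and f = kMa = kMg sinθ/(1+k).
f = 0.5 × 6.37 × 9.8 × sin38.2° / 1.5 ≈ 12.9 N.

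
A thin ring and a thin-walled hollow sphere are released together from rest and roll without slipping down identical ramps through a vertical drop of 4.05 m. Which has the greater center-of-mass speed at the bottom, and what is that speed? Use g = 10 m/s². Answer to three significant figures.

For rolling without slipping, Mgh = ½(1+k)Mv² where k = I/(MR²), so v = √(2gh/(1+k)).
Thin ring: k = 1, giving v = √(2×10×4.05/2) = 6.364 m/s.
Thin-walled hollow sphere: k = 2/3, giving v = √(2×10×4.05/1.667) = 6.971 m/s.
The smaller k wins: the thin-walled hollow sphere, at ≈ 6.97 m/s.

the thin-walled hollow sphere, at v ≈ 6.97 m/s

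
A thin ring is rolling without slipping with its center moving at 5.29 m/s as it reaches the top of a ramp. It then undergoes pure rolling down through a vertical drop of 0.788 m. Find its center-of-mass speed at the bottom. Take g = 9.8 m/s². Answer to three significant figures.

v ≈ 5.98 m/s

For this body I = MR², i.e. k = I/(MR²) = 1.
The rolling condition ω = v/R makes the rotational term ½I(v/R)² = ½kMv², so KE_total = ½(1+k)Mv² = Mv².
Conserving energy between top and bottom: Mv² = Mv₀² + Mgh, hence v² = v₀² + 2gh/(1+k).
v = √(5.29² + 2×9.8×0.788/2) = √35.71 ≈ 5.98 m/s.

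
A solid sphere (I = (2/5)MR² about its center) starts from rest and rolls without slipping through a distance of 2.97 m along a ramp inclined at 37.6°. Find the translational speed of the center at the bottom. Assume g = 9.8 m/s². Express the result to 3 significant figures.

v ≈ 5.04 m/s

For this body I = (2/5)MR², i.e. k = I/(MR²) = 0.4.
Since it rolls without slipping, ω = v/R and KE = ½Mv² + ½Iω² = ½(1+k)Mv² = (7/10)Mv².
The vertical drop is h = L sinθ = 2.97 × sin37.6° = 1.812 m.
Energy conservation: Mgh = (7/10)Mv², so v = √(2gh/(1+k)) = √(2 × 9.8 × 1.812 / 1.4) ≈ 5.04 m/s.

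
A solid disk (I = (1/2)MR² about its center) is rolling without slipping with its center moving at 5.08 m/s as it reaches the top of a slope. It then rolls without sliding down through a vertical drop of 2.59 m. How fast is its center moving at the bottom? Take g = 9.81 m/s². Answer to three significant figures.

v ≈ 7.73 m/s

Here I = (1/2)MR², so the shape factor k = I/(MR²) = 0.5.
Rolling without slipping gives ω = v/R, so the total kinetic energy is ½Mv² + ½Iω² = ½(1+k)Mv² = (3/4)Mv².
Conserving energy between top and bottom: (3/4)Mv² = (3/4)Mv₀² + Mgh, hence v² = v₀² + 2gh/(1+k).
v = √(5.08² + 2×9.81×2.59/1.5) = √59.68 ≈ 7.73 m/s.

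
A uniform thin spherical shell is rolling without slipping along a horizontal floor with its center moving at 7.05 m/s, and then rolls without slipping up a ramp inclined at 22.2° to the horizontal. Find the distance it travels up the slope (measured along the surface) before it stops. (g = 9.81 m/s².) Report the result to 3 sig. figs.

Here I = (2/3)MR², so the shape factor k = I/(MR²) = 2/3.
Since it rolls without slipping, ω = v/R and KE = ½Mv² + ½Iω² = ½(1+k)Mv² = (5/6)Mv².
Setting this equal to Mgh gives the vertical rise h = (1+k)v₀²/(2g) = 1.667×7.05²/(2×9.81) = 4.222 m.
Along the incline, d = h/sinθ = 4.222/sin22.2° ≈ 11.2 m.

d ≈ 11.2 m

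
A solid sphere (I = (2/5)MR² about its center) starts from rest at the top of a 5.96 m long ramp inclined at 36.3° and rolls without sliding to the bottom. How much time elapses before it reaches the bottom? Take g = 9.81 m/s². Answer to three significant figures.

t ≈ 1.70 s

For this body I = (2/5)MR², i.e. k = I/(MR²) = 0.4.
Translational: Mg sinθ − f = Ma. Rotational about the CM: fR = Iα = kMRa, so f = kMa.
Hence a = g sinθ/(1+k) = 9.81×sin36.3°/1.4 = 4.148 m/s².
Starting from rest, L = ½at², so t = √(2L/a) = √(2×5.96/4.148) ≈ 1.70 s.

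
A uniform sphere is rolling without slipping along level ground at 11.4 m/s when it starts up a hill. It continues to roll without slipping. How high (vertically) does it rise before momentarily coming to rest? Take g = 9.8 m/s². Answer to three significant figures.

h ≈ 9.28 m

The moment of inertia is (2/5)MR², giving k ≡ I/(MR²) = 0.4.
Rolling without slipping gives ω = v/R, so the total kinetic energy is ½Mv² + ½Iω² = ½(1+k)Mv² = (7/10)Mv².
All of this converts to potential energy at the highest point: (7/10)Mv₀² = Mgh.
Thus h = (1+k)v₀²/(2g) = 1.4 × 11.4² / (2 × 9.8) ≈ 9.28 m.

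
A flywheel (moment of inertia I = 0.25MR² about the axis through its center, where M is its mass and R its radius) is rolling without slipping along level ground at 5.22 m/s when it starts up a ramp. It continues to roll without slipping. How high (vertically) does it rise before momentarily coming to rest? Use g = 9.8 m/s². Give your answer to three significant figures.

h ≈ 1.74 m

With I = 0.25MR², the ratio k = I/(MR²) is 0.25.
Since it rolls without slipping, ω = v/R and KE = ½Mv² + ½Iω² = ½(1+k)Mv² = (5/8)Mv².
All of this converts to potential energy at the highest point: (5/8)Mv₀² = Mgh.
Thus h = (1+k)v₀²/(2g) = 1.25 × 5.22² / (2 × 9.8) ≈ 1.74 m.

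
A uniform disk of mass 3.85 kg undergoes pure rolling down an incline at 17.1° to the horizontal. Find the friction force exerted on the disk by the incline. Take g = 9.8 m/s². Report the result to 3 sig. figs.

With I = (1/2)MR², the ratio k = I/(MR²) is 0.5.
Newton's second law down the slope: Mg sinθ − f = Ma. The torque equation fR = Iα (with α = a/R) gives f = kMa.
Combining, a = g sinθ/(1+k) and f = kMa = kMg sinθ/(1+k).
f = 0.5 × 3.85 × 9.8 × sin17.1° / 1.5 ≈ 3.70 N.

f ≈ 3.70 N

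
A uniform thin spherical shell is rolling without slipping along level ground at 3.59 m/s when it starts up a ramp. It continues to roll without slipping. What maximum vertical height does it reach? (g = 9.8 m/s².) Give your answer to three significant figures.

h ≈ 1.10 m

The moment of inertia is (2/3)MR², giving k ≡ I/(MR²) = 2/3.
The rolling condition ω = v/R makes the rotational term ½I(v/R)² = ½kMv², so KE_total = ½(1+k)Mv² = (5/6)Mv².
At the top the kinetic energy is zero, so (5/6)Mv₀² = Mgh.
Thus h = (1+k)v₀²/(2g) = 1.667 × 3.59² / (2 × 9.8) ≈ 1.10 m.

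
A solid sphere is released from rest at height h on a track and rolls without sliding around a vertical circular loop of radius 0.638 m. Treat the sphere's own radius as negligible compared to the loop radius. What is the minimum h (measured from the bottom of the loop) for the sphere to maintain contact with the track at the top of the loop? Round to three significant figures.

h_min ≈ 1.72 m

With I = (2/5)MR², the ratio k = I/(MR²) is 0.4.
At the top of the loop, the minimum-contact condition is Mg = Mv_top²/r, so v_top² = gr.
With ω = v/R, the kinetic energy at speed v is ½(1+k)Mv² = (7/10)Mv².
Energy conservation from release (height h) to the top (height 2r): Mgh = Mg(2r) + (7/10)M·gr.
Thus h_min = 2r + (1+k)r/2 = r(2 + 1.4/2) = 0.638 × 2.7 ≈ 1.72 m.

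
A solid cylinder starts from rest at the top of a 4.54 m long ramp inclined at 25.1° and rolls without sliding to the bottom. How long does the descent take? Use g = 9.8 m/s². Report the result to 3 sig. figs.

For this body I = (1/2)MR², i.e. k = I/(MR²) = 0.5.
Newton's second law down the slope: Mg sinθ − f = Ma. The torque equation fR = Iα (with α = a/R) gives f = kMa.
Hence a = g sinθ/(1+k) = 9.8×sin25.1°/1.5 = 2.771 m/s².
Starting from rest, L = ½at², so t = √(2L/a) = √(2×4.54/2.771) ≈ 1.81 s.

t ≈ 1.81 s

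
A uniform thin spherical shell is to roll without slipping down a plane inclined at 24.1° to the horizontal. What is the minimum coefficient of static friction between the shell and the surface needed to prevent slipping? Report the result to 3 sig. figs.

Here I = (2/3)MR², so the shape factor k = I/(MR²) = 2/3.
Translational: Mg sinθ − f = Ma. Rotational about the CM: fR = Iα = kMRa, so f = kMa.
These give a = g sinθ/(1+k) and the required friction f = kMg sinθ/(1+k).
With N = Mg cosθ, the no-slip condition f ≤ μN gives μ_min = f/N = k tanθ/(1+k).
μ_min = (2/3) × tan24.1° / 1.667 ≈ 0.179.

μ_min ≈ 0.179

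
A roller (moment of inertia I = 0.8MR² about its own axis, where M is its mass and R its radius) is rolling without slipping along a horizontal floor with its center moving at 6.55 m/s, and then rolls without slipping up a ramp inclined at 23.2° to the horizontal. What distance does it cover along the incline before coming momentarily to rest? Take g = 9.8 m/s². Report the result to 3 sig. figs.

d ≈ 10.0 m

Here I = 0.8MR², so the shape factor k = I/(MR²) = 0.8.
The rolling condition ω = v/R makes the rotational term ½I(v/R)² = ½kMv², so KE_total = ½(1+k)Mv² = (9/10)Mv².
Setting this equal to Mgh gives the vertical rise h = (1+k)v₀²/(2g) = 1.8×6.55²/(2×9.8) = 3.94 m.
The distance along the slope is d = h/sinθ = 3.94/sin23.2° ≈ 10.0 m.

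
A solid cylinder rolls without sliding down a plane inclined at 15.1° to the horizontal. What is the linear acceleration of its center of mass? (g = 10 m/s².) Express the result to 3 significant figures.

a ≈ 1.74 m/s²

For this body I = (1/2)MR², i.e. k = I/(MR²) = 0.5.
Newton's second law down the slope: Mg sinθ − f = Ma. The torque equation fR = Iα (with α = a/R) gives f = kMa.
Eliminating f: Mg sinθ = (1+k)Ma, so a = g sinθ/(1+k) = 10 × sin15.1° / 1.5 ≈ 1.74 m/s².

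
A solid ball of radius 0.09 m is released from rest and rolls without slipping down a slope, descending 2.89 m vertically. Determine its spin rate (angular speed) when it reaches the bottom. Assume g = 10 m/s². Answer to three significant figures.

Here I = (2/5)MR², so the shape factor k = I/(MR²) = 0.4.
Rolling without slipping gives ω = v/R, so the total kinetic energy is ½Mv² + ½Iω² = ½(1+k)Mv² = (7/10)Mv².
Energy conservation Mgh = ½(1+k)Mv² gives v = √(2gh/(1+k)) = √(2 × 10 × 2.89 / 1.4) = 6.425 m/s.
The angular speed follows from ω = v/R = 6.425/0.09 ≈ 71.4 rad/s.

ω ≈ 71.4 rad/s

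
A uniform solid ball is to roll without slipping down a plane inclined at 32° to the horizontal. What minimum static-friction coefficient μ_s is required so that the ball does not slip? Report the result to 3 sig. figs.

Here I = (2/5)MR², so the shape factor k = I/(MR²) = 0.4.
Along the incline Mg sinθ − f = Ma, and torque about the center fR = Iα = kMR²(a/R) gives f = kMa.
These give a = g sinθ/(1+k) and the required friction f = kMg sinθ/(1+k).
The normal force is N = Mg cosθ, so μ_min = f/N = k tanθ/(1+k).
μ_min = 0.4 × tan32° / 1.4 ≈ 0.179.

μ_min ≈ 0.179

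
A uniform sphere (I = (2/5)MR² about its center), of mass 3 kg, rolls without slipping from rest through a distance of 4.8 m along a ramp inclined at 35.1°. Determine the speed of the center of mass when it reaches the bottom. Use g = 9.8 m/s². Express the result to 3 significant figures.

v ≈ 6.22 m/s

With I = (2/5)MR², the ratio k = I/(MR²) is 0.4.
The rolling condition ω = v/R makes the rotational term ½I(v/R)² = ½kMv², so KE_total = ½(1+k)Mv² = (7/10)Mv².
The vertical drop is h = L sinθ = 4.8 × sin35.1° = 2.76 m.
Setting Mgh = (7/10)Mv² gives v = √(2gh/(1+k)) = √(2·9.8·2.76/1.4) ≈ 6.22 m/s.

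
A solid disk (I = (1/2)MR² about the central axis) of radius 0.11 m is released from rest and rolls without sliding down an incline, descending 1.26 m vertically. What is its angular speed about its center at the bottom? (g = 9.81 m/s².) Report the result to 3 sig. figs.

ω ≈ 36.9 rad/s

Here I = (1/2)MR², so the shape factor k = I/(MR²) = 0.5.
Rolling without slipping gives ω = v/R, so the total kinetic energy is ½Mv² + ½Iω² = ½(1+k)Mv² = (3/4)Mv².
Energy conservation Mgh = ½(1+k)Mv² gives v = √(2gh/(1+k)) = √(2 × 9.81 × 1.26 / 1.5) = 4.06 m/s.
Then ω = v/R = 4.06 / 0.11 ≈ 36.9 rad/s.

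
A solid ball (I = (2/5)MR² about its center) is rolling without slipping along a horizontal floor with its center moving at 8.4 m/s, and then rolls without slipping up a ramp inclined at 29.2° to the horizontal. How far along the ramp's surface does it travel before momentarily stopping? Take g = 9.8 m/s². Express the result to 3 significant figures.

d ≈ 10.3 m

With I = (2/5)MR², the ratio k = I/(MR²) is 0.4.
Since it rolls without slipping, ω = v/R and KE = ½Mv² + ½Iω² = ½(1+k)Mv² = (7/10)Mv².
Setting this equal to Mgh gives the vertical rise h = (1+k)v₀²/(2g) = 1.4×8.4²/(2×9.8) = 5.04 m.
The distance along the slope is d = h/sinθ = 5.04/sin29.2° ≈ 10.3 m.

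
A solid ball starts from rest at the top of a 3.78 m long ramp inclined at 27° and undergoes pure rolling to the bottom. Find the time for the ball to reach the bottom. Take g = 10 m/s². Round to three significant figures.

For this body I = (2/5)MR², i.e. k = I/(MR²) = 0.4.
Along the incline Mg sinθ − f = Ma, and torque about the center fR = Iα = kMR²(a/R) gives f = kMa.
Hence a = g sinθ/(1+k) = 10×sin27°/1.4 = 3.243 m/s².
Starting from rest, L = ½at², so t = √(2L/a) = √(2×3.78/3.243) ≈ 1.53 s.

t ≈ 1.53 s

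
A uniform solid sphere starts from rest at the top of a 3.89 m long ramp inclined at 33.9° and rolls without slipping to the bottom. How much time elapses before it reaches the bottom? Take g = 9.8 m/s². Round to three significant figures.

t ≈ 1.41 s

For this body I = (2/5)MR², i.e. k = I/(MR²) = 0.4.
Newton's second law down the slope: Mg sinθ − f = Ma. The torque equation fR = Iα (with α = a/R) gives f = kMa.
Hence a = g sinθ/(1+k) = 9.8×sin33.9°/1.4 = 3.904 m/s².
With constant a from rest, t = √(2L/a) = √(2·3.89/3.904) ≈ 1.41 s.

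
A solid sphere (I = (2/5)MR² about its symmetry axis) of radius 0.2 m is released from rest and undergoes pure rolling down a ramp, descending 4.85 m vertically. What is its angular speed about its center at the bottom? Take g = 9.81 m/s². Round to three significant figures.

ω ≈ 41.2 rad/s

With I = (2/5)MR², the ratio k = I/(MR²) is 0.4.
Pure rolling means v = ωR; then KE = ½Mv² + ½I(v/R)² = ½(1+k)Mv² = (7/10)Mv².
Energy conservation Mgh = ½(1+k)Mv² gives v = √(2gh/(1+k)) = √(2 × 9.81 × 4.85 / 1.4) = 8.244 m/s.
Then ω = v/R = 8.244 / 0.2 ≈ 41.2 rad/s.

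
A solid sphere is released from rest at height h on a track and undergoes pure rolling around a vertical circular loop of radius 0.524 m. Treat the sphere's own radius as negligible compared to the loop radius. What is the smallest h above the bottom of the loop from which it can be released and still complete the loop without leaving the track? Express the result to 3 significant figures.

For this body I = (2/5)MR², i.e. k = I/(MR²) = 0.4.
At the top of the loop, the minimum-contact condition is Mg = Mv_top²/r, so v_top² = gr.
With ω = v/R, the kinetic energy at speed v is ½(1+k)Mv² = (7/10)Mv².
Energy conservation from release (height h) to the top (height 2r): Mgh = Mg(2r) + (7/10)M·gr.
Thus h_min = 2r + (1+k)r/2 = r(2 + 1.4/2) = 0.524 × 2.7 ≈ 1.41 m.

h_min ≈ 1.41 m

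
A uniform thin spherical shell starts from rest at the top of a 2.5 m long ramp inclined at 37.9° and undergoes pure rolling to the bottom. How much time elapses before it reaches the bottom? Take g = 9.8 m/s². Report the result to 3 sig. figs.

t ≈ 1.18 s

Here I = (2/3)MR², so the shape factor k = I/(MR²) = 2/3.
Along the incline Mg sinθ − f = Ma, and torque about the center fR = Iα = kMR²(a/R) gives f = kMa.
Hence a = g sinθ/(1+k) = 9.8×sin37.9°/1.667 = 3.612 m/s².
With constant a from rest, t = √(2L/a) = √(2·2.5/3.612) ≈ 1.18 s.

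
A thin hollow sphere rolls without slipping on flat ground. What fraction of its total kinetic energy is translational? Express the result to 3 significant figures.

fraction ≈ 0.600

For this body I = (2/3)MR², i.e. k = I/(MR²) = 2/3.
Since ω = v/R, the translational part is ½Mv² and the rotational part is ½I(v/R)² = ½kMv²; the total is ½(1+k)Mv².
The translational fraction is therefore 1/(1+k) = 1/1.667 ≈ 0.600.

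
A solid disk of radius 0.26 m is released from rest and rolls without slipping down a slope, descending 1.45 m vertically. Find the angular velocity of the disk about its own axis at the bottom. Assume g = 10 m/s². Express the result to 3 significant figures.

Here I = (1/2)MR², so the shape factor k = I/(MR²) = 0.5.
Rolling without slipping gives ω = v/R, so the total kinetic energy is ½Mv² + ½Iω² = ½(1+k)Mv² = (3/4)Mv².
Energy conservation Mgh = ½(1+k)Mv² gives v = √(2gh/(1+k)) = √(2 × 10 × 1.45 / 1.5) = 4.397 m/s.
Then ω = v/R = 4.397 / 0.26 ≈ 16.9 rad/s.

ω ≈ 16.9 rad/s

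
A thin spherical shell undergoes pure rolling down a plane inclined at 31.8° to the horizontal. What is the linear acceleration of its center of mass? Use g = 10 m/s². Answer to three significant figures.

a ≈ 3.16 m/s²

Here I = (2/3)MR², so the shape factor k = I/(MR²) = 2/3.
Newton's second law down the slope: Mg sinθ − f = Ma. The torque equation fR = Iα (with α = a/R) gives f = kMa.
Eliminating f: Mg sinθ = (1+k)Ma, so a = g sinθ/(1+k) = 10 × sin31.8° / 1.667 ≈ 3.16 m/s².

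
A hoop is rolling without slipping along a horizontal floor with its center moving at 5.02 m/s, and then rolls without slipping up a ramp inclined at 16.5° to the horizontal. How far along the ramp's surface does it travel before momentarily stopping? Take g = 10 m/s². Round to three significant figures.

d ≈ 8.87 m

Here I = MR², so the shape factor k = I/(MR²) = 1.
Rolling without slipping gives ω = v/R, so the total kinetic energy is ½Mv² + ½Iω² = ½(1+k)Mv² = Mv².
Setting this equal to Mgh gives the vertical rise h = (1+k)v₀²/(2g) = 2×5.02²/(2×10) = 2.52 m.
Along the incline, d = h/sinθ = 2.52/sin16.5° ≈ 8.87 m.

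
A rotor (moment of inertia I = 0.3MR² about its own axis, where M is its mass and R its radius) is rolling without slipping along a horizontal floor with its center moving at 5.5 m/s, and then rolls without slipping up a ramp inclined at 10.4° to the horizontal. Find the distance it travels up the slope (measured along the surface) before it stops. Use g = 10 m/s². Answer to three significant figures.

d ≈ 10.9 m

With I = 0.3MR², the ratio k = I/(MR²) is 0.3.
The rolling condition ω = v/R makes the rotational term ½I(v/R)² = ½kMv², so KE_total = ½(1+k)Mv² = (13/20)Mv².
Setting this equal to Mgh gives the vertical rise h = (1+k)v₀²/(2g) = 1.3×5.5²/(2×10) = 1.966 m.
Along the incline, d = h/sinθ = 1.966/sin10.4° ≈ 10.9 m.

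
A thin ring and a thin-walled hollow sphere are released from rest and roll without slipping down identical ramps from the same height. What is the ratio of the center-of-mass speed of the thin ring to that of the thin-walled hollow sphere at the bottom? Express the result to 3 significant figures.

v_ratio ≈ 0.913

Each satisfies Mgh = ½(1+k)Mv² with k = I/(MR²), so v ∝ 1/√(1+k).
For the thin ring k = 1; for the thin-walled hollow sphere k = 2/3.
v₁/v₂ = √((1+k₂)/(1+k₁)) = √(1.667/2) ≈ 0.913.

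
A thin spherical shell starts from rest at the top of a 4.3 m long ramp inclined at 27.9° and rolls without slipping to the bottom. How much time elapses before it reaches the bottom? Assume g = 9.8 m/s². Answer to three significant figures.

For this body I = (2/3)MR², i.e. k = I/(MR²) = 2/3.
Translational: Mg sinθ − f = Ma. Rotational about the CM: fR = Iα = kMRa, so f = kMa.
Hence a = g sinθ/(1+k) = 9.8×sin27.9°/1.667 = 2.751 m/s².
With constant a from rest, t = √(2L/a) = √(2·4.3/2.751) ≈ 1.77 s.

t ≈ 1.77 s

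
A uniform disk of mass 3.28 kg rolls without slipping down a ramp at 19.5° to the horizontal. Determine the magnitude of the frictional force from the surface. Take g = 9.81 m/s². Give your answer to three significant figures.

For this body I = (1/2)MR², i.e. k = I/(MR²) = 0.5.
Newton's second law down the slope: Mg sinθ − f = Ma. The torque equation fR = Iα (with α = a/R) gives f = kMa.
Combining, a = g sinθ/(1+k) and f = kMa = kMg sinθ/(1+k).
f = 0.5 × 3.28 × 9.81 × sin19.5° / 1.5 ≈ 3.58 N.

f ≈ 3.58 N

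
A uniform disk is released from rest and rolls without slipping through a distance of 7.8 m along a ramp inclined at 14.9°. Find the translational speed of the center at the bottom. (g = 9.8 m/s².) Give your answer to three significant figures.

v ≈ 5.12 m/s

For this body I = (1/2)MR², i.e. k = I/(MR²) = 0.5.
The rolling condition ω = v/R makes the rotational term ½I(v/R)² = ½kMv², so KE_total = ½(1+k)Mv² = (3/4)Mv².
The vertical drop is h = L sinθ = 7.8 × sin14.9° = 2.006 m.
Setting Mgh = (3/4)Mv² gives v = √(2gh/(1+k)) = √(2·9.8·2.006/1.5) ≈ 5.12 m/s.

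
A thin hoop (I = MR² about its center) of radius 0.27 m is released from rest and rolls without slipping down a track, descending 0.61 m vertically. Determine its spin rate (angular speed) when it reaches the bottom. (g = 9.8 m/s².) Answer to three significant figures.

With I = MR², the ratio k = I/(MR²) is 1.
Since it rolls without slipping, ω = v/R and KE = ½Mv² + ½Iω² = ½(1+k)Mv² = Mv².
Energy conservation Mgh = ½(1+k)Mv² gives v = √(2gh/(1+k)) = √(2 × 9.8 × 0.61 / 2) = 2.445 m/s.
The angular speed follows from ω = v/R = 2.445/0.27 ≈ 9.06 rad/s.

ω ≈ 9.06 rad/s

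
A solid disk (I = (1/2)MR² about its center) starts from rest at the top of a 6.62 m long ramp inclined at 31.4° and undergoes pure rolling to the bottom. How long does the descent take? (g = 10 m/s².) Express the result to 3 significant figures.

t ≈ 1.95 s

The moment of inertia is (1/2)MR², giving k ≡ I/(MR²) = 0.5.
Translational: Mg sinθ − f = Ma. Rotational about the CM: fR = Iα = kMRa, so f = kMa.
Hence a = g sinθ/(1+k) = 10×sin31.4°/1.5 = 3.473 m/s².
Starting from rest, L = ½at², so t = √(2L/a) = √(2×6.62/3.473) ≈ 1.95 s.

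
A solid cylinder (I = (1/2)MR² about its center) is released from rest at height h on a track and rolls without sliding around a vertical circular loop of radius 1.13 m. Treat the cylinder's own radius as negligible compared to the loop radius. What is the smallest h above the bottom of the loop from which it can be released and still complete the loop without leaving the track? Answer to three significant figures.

For this body I = (1/2)MR², i.e. k = I/(MR²) = 0.5.
At the top of the loop, the minimum-contact condition is Mg = Mv_top²/r, so v_top² = gr.
With ω = v/R, the kinetic energy at speed v is ½(1+k)Mv² = (3/4)Mv².
Energy conservation from release (height h) to the top (height 2r): Mgh = Mg(2r) + (3/4)M·gr.
Thus h_min = 2r + (1+k)r/2 = r(2 + 1.5/2) = 1.13 × 2.75 ≈ 3.11 m.

h_min ≈ 3.11 m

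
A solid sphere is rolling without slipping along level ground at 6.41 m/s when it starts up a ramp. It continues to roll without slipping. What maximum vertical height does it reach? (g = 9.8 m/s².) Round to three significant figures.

Here I = (2/5)MR², so the shape factor k = I/(MR²) = 0.4.
Pure rolling means v = ωR; then KE = ½Mv² + ½I(v/R)² = ½(1+k)Mv² = (7/10)Mv².
At the top the kinetic energy is zero, so (7/10)Mv₀² = Mgh.
Thus h = (1+k)v₀²/(2g) = 1.4 × 6.41² / (2 × 9.8) ≈ 2.93 m.

h ≈ 2.93 m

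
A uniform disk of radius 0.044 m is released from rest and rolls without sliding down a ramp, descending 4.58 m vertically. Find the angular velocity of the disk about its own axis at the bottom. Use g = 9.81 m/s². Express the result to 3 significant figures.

For this body I = (1/2)MR², i.e. k = I/(MR²) = 0.5.
Since it rolls without slipping, ω = v/R and KE = ½Mv² + ½Iω² = ½(1+k)Mv² = (3/4)Mv².
Energy conservation Mgh = ½(1+k)Mv² gives v = √(2gh/(1+k)) = √(2 × 9.81 × 4.58 / 1.5) = 7.74 m/s.
Then ω = v/R = 7.74 / 0.044 ≈ 176 rad/s.

ω ≈ 176 rad/s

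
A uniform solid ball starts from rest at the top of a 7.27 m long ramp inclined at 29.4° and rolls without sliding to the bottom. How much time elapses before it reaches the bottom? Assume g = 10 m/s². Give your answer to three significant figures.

For this body I = (2/5)MR², i.e. k = I/(MR²) = 0.4.
Translational: Mg sinθ − f = Ma. Rotational about the CM: fR = Iα = kMRa, so f = kMa.
Hence a = g sinθ/(1+k) = 10×sin29.4°/1.4 = 3.506 m/s².
Starting from rest, L = ½at², so t = √(2L/a) = √(2×7.27/3.506) ≈ 2.04 s.

t ≈ 2.04 s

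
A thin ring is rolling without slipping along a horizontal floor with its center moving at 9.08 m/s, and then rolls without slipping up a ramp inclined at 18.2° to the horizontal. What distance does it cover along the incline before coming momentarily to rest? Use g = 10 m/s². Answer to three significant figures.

With I = MR², the ratio k = I/(MR²) is 1.
Since it rolls without slipping, ω = v/R and KE = ½Mv² + ½Iω² = ½(1+k)Mv² = Mv².
Setting this equal to Mgh gives the vertical rise h = (1+k)v₀²/(2g) = 2×9.08²/(2×10) = 8.245 m.
Along the incline, d = h/sinθ = 8.245/sin18.2° ≈ 26.4 m.

d ≈ 26.4 m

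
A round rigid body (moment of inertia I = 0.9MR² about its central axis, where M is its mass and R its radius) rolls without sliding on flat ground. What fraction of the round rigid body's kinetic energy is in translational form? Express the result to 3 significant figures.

fraction ≈ 0.526

For this body I = 0.9MR², i.e. k = I/(MR²) = 0.9.
With ω = v/R, KE_trans = ½Mv² and KE_rot = ½Iω² = ½kMv², so KE_total = ½(1+k)Mv².
The translational fraction is therefore 1/(1+k) = 1/1.9 ≈ 0.526.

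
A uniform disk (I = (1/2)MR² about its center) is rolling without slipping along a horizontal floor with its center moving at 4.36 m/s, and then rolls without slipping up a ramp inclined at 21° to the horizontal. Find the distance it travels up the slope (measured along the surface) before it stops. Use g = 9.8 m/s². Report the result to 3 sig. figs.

d ≈ 4.06 m

With I = (1/2)MR², the ratio k = I/(MR²) is 0.5.
Rolling without slipping gives ω = v/R, so the total kinetic energy is ½Mv² + ½Iω² = ½(1+k)Mv² = (3/4)Mv².
Setting this equal to Mgh gives the vertical rise h = (1+k)v₀²/(2g) = 1.5×4.36²/(2×9.8) = 1.455 m.
The distance along the slope is d = h/sinθ = 1.455/sin21° ≈ 4.06 m.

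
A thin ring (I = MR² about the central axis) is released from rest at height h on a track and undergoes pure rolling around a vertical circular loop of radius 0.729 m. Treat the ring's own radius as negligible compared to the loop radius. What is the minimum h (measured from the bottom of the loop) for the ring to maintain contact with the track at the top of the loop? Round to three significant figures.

h_min ≈ 2.19 m

Here I = MR², so the shape factor k = I/(MR²) = 1.
At the top, contact is just lost when gravity alone supplies the centripetal force: Mg = Mv_top²/r, i.e. v_top² = gr.
With ω = v/R, the kinetic energy at speed v is ½(1+k)Mv² = Mv².
Energy conservation from release (height h) to the top (height 2r): Mgh = Mg(2r) + M·gr.
Thus h_min = 2r + (1+k)r/2 = r(2 + 2/2) = 0.729 × 3 ≈ 2.19 m.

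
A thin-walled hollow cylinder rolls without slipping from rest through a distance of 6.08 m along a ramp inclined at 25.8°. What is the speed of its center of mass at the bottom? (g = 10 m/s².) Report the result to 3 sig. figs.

For this body I = MR², i.e. k = I/(MR²) = 1.
The rolling condition ω = v/R makes the rotational term ½I(v/R)² = ½kMv², so KE_total = ½(1+k)Mv² = Mv².
The vertical drop is h = L sinθ = 6.08 × sin25.8° = 2.646 m.
Setting Mgh = Mv² gives v = √(2gh/(1+k)) = √(2·10·2.646/2) ≈ 5.14 m/s.

v ≈ 5.14 m/s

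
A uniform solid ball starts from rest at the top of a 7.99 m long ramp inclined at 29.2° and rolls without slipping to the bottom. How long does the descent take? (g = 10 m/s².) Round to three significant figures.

For this body I = (2/5)MR², i.e. k = I/(MR²) = 0.4.
Newton's second law down the slope: Mg sinθ − f = Ma. The torque equation fR = Iα (with α = a/R) gives f = kMa.
Hence a = g sinθ/(1+k) = 10×sin29.2°/1.4 = 3.485 m/s².
Starting from rest, L = ½at², so t = √(2L/a) = √(2×7.99/3.485) ≈ 2.14 s.

t ≈ 2.14 s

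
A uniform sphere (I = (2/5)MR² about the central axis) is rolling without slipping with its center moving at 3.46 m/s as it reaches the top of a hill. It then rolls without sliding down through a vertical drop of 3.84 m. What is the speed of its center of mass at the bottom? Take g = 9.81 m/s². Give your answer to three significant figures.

Here I = (2/5)MR², so the shape factor k = I/(MR²) = 0.4.
Pure rolling means v = ωR; then KE = ½Mv² + ½I(v/R)² = ½(1+k)Mv² = (7/10)Mv².
Energy conservation: (7/10)Mv₀² + Mgh = (7/10)Mv², so v² = v₀² + 2gh/(1+k).
v = √(3.46² + 2×9.81×3.84/1.4) = √65.79 ≈ 8.11 m/s.

v ≈ 8.11 m/s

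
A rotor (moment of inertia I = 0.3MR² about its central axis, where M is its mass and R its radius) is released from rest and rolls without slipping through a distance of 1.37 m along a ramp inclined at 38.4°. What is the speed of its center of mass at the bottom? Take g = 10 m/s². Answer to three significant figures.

For this body I = 0.3MR², i.e. k = I/(MR²) = 0.3.
Since it rolls without slipping, ω = v/R and KE = ½Mv² + ½Iω² = ½(1+k)Mv² = (13/20)Mv².
The vertical drop is h = L sinθ = 1.37 × sin38.4° = 0.851 m.
Energy conservation: Mgh = (13/20)Mv², so v = √(2gh/(1+k)) = √(2 × 10 × 0.851 / 1.3) ≈ 3.62 m/s.

v ≈ 3.62 m/s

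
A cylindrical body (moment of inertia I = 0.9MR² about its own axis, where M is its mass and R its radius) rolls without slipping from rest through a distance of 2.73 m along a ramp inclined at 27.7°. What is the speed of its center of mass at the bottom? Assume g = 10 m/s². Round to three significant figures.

v ≈ 3.65 m/s

With I = 0.9MR², the ratio k = I/(MR²) is 0.9.
The rolling condition ω = v/R makes the rotational term ½I(v/R)² = ½kMv², so KE_total = ½(1+k)Mv² = (19/20)Mv².
The vertical drop is h = L sinθ = 2.73 × sin27.7° = 1.269 m.
Energy conservation: Mgh = (19/20)Mv², so v = √(2gh/(1+k)) = √(2 × 10 × 1.269 / 1.9) ≈ 3.65 m/s.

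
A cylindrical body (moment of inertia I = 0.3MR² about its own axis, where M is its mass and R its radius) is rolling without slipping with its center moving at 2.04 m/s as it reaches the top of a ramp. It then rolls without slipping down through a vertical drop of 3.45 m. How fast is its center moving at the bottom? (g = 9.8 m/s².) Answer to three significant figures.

With I = 0.3MR², the ratio k = I/(MR²) is 0.3.
Rolling without slipping gives ω = v/R, so the total kinetic energy is ½Mv² + ½Iω² = ½(1+k)Mv² = (13/20)Mv².
Conserving energy between top and bottom: (13/20)Mv² = (13/20)Mv₀² + Mgh, hence v² = v₀² + 2gh/(1+k).
v = √(2.04² + 2×9.8×3.45/1.3) = √56.18 ≈ 7.50 m/s.

v ≈ 7.50 m/s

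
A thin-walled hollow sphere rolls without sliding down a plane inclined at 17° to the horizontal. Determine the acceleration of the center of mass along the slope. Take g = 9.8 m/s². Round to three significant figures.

a ≈ 1.72 m/s²

Here I = (2/3)MR², so the shape factor k = I/(MR²) = 2/3.
Along the incline Mg sinθ − f = Ma, and torque about the center fR = Iα = kMR²(a/R) gives f = kMa.
Eliminating f: Mg sinθ = (1+k)Ma, so a = g sinθ/(1+k) = 9.8 × sin17° / 1.667 ≈ 1.72 m/s².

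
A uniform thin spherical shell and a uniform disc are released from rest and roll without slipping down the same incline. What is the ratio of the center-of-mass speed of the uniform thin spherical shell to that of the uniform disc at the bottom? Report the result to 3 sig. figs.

v_ratio ≈ 0.949

Each satisfies Mgh = ½(1+k)Mv² with k = I/(MR²), so v ∝ 1/√(1+k).
For the uniform thin spherical shell k = 2/3; for the uniform disc k = 0.5.
v₁/v₂ = √((1+k₂)/(1+k₁)) = √(1.5/1.667) ≈ 0.949.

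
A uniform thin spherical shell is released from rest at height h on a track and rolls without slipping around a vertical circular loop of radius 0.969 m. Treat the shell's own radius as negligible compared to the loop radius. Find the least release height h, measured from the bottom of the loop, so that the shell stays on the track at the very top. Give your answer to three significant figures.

h_min ≈ 2.75 m

With I = (2/3)MR², the ratio k = I/(MR²) is 2/3.
At the top, contact is just lost when gravity alone supplies the centripetal force: Mg = Mv_top²/r, i.e. v_top² = gr.
With ω = v/R, the kinetic energy at speed v is ½(1+k)Mv² = (5/6)Mv².
Energy conservation from release (height h) to the top (height 2r): Mgh = Mg(2r) + (5/6)M·gr.
Thus h_min = 2r + (1+k)r/2 = r(2 + 1.667/2) = 0.969 × 2.833 ≈ 2.75 m.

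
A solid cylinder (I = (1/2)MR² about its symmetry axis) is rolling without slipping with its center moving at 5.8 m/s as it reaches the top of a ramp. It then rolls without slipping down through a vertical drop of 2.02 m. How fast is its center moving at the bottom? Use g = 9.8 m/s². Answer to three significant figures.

v ≈ 7.75 m/s

The moment of inertia is (1/2)MR², giving k ≡ I/(MR²) = 0.5.
Rolling without slipping gives ω = v/R, so the total kinetic energy is ½Mv² + ½Iω² = ½(1+k)Mv² = (3/4)Mv².
Energy conservation: (3/4)Mv₀² + Mgh = (3/4)Mv², so v² = v₀² + 2gh/(1+k).
v = √(5.8² + 2×9.8×2.02/1.5) = √60.03 ≈ 7.75 m/s.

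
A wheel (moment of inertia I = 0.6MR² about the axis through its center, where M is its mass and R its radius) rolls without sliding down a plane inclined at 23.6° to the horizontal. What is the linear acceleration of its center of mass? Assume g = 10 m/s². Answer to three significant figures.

For this body I = 0.6MR², i.e. k = I/(MR²) = 0.6.
Newton's second law down the slope: Mg sinθ − f = Ma. The torque equation fR = Iα (with α = a/R) gives f = kMa.
Eliminating f: Mg sinθ = (1+k)Ma, so a = g sinθ/(1+k) = 10 × sin23.6° / 1.6 ≈ 2.50 m/s².

a ≈ 2.50 m/s²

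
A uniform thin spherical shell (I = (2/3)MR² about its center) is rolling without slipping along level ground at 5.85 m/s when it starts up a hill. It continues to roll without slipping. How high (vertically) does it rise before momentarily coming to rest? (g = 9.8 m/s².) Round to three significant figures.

For this body I = (2/3)MR², i.e. k = I/(MR²) = 2/3.
Rolling without slipping gives ω = v/R, so the total kinetic energy is ½Mv² + ½Iω² = ½(1+k)Mv² = (5/6)Mv².
All of this converts to potential energy at the highest point: (5/6)Mv₀² = Mgh.
Thus h = (1+k)v₀²/(2g) = 1.667 × 5.85² / (2 × 9.8) ≈ 2.91 m.

h ≈ 2.91 m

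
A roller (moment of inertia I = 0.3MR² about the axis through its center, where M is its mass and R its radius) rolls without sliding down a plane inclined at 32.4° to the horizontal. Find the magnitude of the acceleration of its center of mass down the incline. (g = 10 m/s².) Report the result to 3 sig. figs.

The moment of inertia is 0.3MR², giving k ≡ I/(MR²) = 0.3.
Newton's second law down the slope: Mg sinθ − f = Ma. The torque equation fR = Iα (with α = a/R) gives f = kMa.
Eliminating f: Mg sinθ = (1+k)Ma, so a = g sinθ/(1+k) = 10 × sin32.4° / 1.3 ≈ 4.12 m/s².

a ≈ 4.12 m/s²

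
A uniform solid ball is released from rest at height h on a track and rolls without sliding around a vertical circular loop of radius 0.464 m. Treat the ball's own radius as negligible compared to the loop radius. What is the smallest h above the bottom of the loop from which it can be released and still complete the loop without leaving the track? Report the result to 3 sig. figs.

h_min ≈ 1.25 m

The moment of inertia is (2/5)MR², giving k ≡ I/(MR²) = 0.4.
At the top of the loop, the minimum-contact condition is Mg = Mv_top²/r, so v_top² = gr.
With ω = v/R, the kinetic energy at speed v is ½(1+k)Mv² = (7/10)Mv².
Energy conservation from release (height h) to the top (height 2r): Mgh = Mg(2r) + (7/10)M·gr.
Thus h_min = 2r + (1+k)r/2 = r(2 + 1.4/2) = 0.464 × 2.7 ≈ 1.25 m.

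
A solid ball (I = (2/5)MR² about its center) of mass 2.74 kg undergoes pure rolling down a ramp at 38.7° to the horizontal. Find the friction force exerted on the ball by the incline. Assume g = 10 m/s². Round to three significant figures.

The moment of inertia is (2/5)MR², giving k ≡ I/(MR²) = 0.4.
Along the incline Mg sinθ − f = Ma, and torque about the center fR = Iα = kMR²(a/R) gives f = kMa.
Combining, a = g sinθ/(1+k) and f = kMa = kMg sinθ/(1+k).
f = 0.4 × 2.74 × 10 × sin38.7° / 1.4 ≈ 4.89 N.

f ≈ 4.89 N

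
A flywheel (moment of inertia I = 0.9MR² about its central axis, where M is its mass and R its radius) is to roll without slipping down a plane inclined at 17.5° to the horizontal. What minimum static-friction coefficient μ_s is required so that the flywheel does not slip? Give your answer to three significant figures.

μ_min ≈ 0.149

With I = 0.9MR², the ratio k = I/(MR²) is 0.9.
Newton's second law down the slope: Mg sinθ − f = Ma. The torque equation fR = Iα (with α = a/R) gives f = kMa.
These give a = g sinθ/(1+k) and the required friction f = kMg sinθ/(1+k).
The normal force is N = Mg cosθ, so μ_min = f/N = k tanθ/(1+k).
μ_min = 0.9 × tan17.5° / 1.9 ≈ 0.149.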